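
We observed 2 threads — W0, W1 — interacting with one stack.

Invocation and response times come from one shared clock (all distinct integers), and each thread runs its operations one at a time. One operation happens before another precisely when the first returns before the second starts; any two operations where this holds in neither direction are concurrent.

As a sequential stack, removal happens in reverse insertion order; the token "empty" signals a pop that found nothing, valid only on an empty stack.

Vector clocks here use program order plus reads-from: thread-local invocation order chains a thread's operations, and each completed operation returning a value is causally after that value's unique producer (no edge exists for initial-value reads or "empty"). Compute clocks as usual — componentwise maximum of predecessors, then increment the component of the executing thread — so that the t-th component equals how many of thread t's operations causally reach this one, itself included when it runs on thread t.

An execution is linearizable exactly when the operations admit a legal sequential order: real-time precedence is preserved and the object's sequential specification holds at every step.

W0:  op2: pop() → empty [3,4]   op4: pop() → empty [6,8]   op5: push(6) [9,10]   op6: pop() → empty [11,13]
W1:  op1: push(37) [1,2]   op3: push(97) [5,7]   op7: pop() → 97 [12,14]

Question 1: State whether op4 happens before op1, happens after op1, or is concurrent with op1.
after

op4 spans [6,8], op1 spans [1,2]
resp(op1)=2 < inv(op4)=6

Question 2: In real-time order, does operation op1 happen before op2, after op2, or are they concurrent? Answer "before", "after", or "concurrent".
before

op1 spans [1,2], op2 spans [3,4]
resp(op1)=2 < inv(op2)=3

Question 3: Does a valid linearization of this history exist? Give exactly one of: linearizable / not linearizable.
not linearizable

events 1..3 are fine; event 4 — the response of op2 at time 4 — makes the prefix non-linearizable
exactly one order of the 2 completed ops respects real time; the stack replay fails
one such order, op1, op2, breaks at step 2 where op2 pop() → empty is illegal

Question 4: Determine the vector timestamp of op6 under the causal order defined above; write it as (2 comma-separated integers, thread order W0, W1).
(4, 0)

root op op1, invoked 1: fresh clock plus W1's own tick → (0, 1)
root op op2, invoked 3: fresh clock plus W0's own tick → (1, 0)
op3 (invocation 5): componentwise max over VC(op1)=(0, 1), +1 at W1, giving (0, 2)
op4 (invocation 6): componentwise max over VC(op2)=(1, 0), +1 at W0, giving (2, 0)
op7 (invocation 12): componentwise max over VC(op3)=(0, 2), +1 at W1, giving (0, 3)
op5 (invocation 9): componentwise max over VC(op4)=(2, 0), +1 at W0, giving (3, 0)
op6 (invocation 11): componentwise max over VC(op5)=(3, 0), +1 at W0, giving (4, 0)
target: VC(op6) = (4, 0)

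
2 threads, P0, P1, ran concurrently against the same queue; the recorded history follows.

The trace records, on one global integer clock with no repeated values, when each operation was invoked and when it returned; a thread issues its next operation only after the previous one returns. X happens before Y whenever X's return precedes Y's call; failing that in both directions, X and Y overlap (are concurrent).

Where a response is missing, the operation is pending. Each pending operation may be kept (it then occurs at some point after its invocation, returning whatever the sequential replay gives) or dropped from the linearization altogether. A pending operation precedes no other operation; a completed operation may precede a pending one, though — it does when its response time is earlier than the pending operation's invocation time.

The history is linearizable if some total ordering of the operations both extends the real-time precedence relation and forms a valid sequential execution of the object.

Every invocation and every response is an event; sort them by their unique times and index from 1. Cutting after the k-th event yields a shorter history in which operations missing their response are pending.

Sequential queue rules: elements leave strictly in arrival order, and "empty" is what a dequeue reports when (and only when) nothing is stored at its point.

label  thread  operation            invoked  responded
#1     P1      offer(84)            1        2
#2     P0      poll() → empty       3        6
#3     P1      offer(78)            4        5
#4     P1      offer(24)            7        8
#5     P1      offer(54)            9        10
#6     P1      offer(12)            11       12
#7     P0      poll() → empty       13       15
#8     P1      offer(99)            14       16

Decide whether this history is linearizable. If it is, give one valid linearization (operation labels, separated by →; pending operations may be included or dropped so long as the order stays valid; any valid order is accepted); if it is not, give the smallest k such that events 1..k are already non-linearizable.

not linearizable — minimal violating prefix: 6 events

prefix check: 1..5 passes, 1..6 fails once #2's time-6 response joins
all 2 real-time-respecting orders fail — 3 completed queue operations, no legal replay
one such order, #1, #2, #3, breaks at step 2 where #2 poll() → empty is illegal
one such order, #1, #3, #2, breaks at step 3 where #2 poll() → empty is illegal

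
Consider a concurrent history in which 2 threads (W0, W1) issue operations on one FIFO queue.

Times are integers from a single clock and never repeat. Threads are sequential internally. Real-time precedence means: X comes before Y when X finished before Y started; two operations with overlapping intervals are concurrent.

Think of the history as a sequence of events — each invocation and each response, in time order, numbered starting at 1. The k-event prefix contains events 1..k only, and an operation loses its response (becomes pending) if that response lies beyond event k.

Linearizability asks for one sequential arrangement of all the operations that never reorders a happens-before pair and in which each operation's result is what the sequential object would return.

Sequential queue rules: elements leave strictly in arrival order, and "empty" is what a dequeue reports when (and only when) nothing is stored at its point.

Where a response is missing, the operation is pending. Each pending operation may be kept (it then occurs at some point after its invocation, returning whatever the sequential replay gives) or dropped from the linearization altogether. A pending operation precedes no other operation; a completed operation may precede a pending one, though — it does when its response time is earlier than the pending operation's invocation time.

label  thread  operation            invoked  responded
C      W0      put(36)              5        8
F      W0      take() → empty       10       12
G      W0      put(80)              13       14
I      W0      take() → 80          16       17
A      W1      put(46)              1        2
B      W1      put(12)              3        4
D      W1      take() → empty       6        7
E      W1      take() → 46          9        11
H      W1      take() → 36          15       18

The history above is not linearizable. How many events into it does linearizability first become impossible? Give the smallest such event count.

7

events 1..6 are linearizable; a witness order is A, B:
after step 1 (A put(46)): queue <46>
after step 2 (B put(12)): queue <46,12>
once event 7 joins (D's response, time 7), exhaustive search finds no witness
no escape via the 1 pending operation (C): every completion choice fails
for example A, B, D (pending dropped) fails at step 3: D take() → empty is not legal there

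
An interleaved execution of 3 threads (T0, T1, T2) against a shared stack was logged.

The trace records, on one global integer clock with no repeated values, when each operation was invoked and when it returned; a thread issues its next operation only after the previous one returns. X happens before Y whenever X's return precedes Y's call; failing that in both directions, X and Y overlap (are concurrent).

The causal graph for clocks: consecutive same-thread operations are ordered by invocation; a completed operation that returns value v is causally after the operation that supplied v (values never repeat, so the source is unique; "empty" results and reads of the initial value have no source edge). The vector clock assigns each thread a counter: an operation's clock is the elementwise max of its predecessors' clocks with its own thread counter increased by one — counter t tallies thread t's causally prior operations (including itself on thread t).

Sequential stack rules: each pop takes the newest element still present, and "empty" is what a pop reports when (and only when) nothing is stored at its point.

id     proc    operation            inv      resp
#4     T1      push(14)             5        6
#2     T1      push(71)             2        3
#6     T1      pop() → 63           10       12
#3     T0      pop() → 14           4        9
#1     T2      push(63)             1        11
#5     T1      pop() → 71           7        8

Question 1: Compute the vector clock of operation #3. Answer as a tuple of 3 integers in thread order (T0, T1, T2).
Answer: (1, 2, 0)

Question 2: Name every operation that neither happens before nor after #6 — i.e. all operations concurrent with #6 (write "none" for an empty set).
Answer: #1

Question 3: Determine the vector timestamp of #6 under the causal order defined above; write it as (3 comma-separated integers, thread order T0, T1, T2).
Answer: (0, 4, 1)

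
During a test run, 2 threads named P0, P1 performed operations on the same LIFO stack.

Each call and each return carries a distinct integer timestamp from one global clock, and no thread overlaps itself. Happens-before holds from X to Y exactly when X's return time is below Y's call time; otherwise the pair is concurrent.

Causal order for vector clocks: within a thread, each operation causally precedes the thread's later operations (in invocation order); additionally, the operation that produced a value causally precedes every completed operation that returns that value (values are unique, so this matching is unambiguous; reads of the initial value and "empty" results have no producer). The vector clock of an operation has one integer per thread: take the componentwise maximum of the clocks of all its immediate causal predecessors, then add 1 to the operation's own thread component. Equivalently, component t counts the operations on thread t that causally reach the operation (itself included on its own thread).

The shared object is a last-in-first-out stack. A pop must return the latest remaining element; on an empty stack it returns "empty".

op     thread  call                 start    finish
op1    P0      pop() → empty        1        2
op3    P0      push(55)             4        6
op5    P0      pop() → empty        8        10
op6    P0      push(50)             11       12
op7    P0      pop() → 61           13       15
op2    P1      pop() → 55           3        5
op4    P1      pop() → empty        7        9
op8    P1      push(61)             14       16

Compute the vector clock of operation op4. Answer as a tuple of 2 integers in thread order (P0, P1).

(2, 2)

VC(op1, invoked at 1): no causal predecessors; +1 on P0 → (1, 0)
from VC(op1)=(1, 0), op3 (invoked 4) maxes components and bumps P0 → (2, 0)
from VC(op3)=(2, 0), op2 (invoked 3) maxes components and bumps P1 → (2, 1)
from VC(op3)=(2, 0), op5 (invoked 8) maxes components and bumps P0 → (3, 0)
from VC(op2)=(2, 1), op4 (invoked 7) maxes components and bumps P1 → (2, 2)
from VC(op5)=(3, 0), op6 (invoked 11) maxes components and bumps P0 → (4, 0)
from VC(op4)=(2, 2), op8 (invoked 14) maxes components and bumps P1 → (2, 3)
from VC(op6)=(4, 0), VC(op8)=(2, 3), op7 (invoked 13) maxes components and bumps P0 → (5, 3)
target: VC(op4) = (2, 2)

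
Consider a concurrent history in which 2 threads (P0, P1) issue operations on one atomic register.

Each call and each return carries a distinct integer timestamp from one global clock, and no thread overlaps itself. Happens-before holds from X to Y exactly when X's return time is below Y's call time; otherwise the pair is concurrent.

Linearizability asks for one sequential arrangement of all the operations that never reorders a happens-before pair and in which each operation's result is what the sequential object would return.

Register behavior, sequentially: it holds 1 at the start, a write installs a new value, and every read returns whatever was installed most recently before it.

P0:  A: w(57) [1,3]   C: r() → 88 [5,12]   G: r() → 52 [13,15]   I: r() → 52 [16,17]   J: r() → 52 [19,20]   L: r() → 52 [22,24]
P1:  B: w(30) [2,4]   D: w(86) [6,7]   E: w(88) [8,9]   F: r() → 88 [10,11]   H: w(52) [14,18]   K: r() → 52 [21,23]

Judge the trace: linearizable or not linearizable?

a witness: A, B, D, E, C, F, H, G, I, J, K, L
step 1: A w(57) — value 57
step 2: B w(30) — value 30
step 3: D w(86) — value 86
step 4: E w(88) — value 88
step 5: C r() → 88 — value 88
step 6: F r() → 88 — value 88
step 7: H w(52) — value 52
step 8: G r() → 52 — value 52
step 9: I r() → 52 — value 52
step 10: J r() → 52 — value 52
step 11: K r() → 52 — value 52
step 12: L r() → 52 — value 52

linearizable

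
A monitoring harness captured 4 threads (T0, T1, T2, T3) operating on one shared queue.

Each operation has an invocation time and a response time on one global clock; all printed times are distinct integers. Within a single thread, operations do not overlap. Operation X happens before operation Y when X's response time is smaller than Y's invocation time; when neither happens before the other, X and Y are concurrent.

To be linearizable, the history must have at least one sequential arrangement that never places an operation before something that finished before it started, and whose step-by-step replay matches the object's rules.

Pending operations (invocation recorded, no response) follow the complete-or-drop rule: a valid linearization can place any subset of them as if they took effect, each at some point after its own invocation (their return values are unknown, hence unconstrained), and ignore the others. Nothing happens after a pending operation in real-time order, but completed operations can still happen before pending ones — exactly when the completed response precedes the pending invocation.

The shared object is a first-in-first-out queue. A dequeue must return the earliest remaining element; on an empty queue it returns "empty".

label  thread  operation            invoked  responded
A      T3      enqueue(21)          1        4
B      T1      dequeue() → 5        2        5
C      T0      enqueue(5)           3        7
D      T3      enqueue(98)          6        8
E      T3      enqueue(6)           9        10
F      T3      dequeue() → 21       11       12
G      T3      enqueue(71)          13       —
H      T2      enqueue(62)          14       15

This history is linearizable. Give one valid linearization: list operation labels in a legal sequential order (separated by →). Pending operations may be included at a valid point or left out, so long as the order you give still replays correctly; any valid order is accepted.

after step 1 (C enqueue(5)): queue <5>
after step 2 (A enqueue(21)): queue <5,21>
after step 3 (B dequeue() → 5): queue <21>
after step 4 (D enqueue(98)): queue <21,98>
after step 5 (E enqueue(6)): queue <21,98,6>
after step 6 (F dequeue() → 21): queue <98,6>
after step 7 (G enqueue(71) (pending, included)): queue <98,6,71>
after step 8 (H enqueue(62)): queue <98,6,71,62>

C → A → B → D → E → F → G → H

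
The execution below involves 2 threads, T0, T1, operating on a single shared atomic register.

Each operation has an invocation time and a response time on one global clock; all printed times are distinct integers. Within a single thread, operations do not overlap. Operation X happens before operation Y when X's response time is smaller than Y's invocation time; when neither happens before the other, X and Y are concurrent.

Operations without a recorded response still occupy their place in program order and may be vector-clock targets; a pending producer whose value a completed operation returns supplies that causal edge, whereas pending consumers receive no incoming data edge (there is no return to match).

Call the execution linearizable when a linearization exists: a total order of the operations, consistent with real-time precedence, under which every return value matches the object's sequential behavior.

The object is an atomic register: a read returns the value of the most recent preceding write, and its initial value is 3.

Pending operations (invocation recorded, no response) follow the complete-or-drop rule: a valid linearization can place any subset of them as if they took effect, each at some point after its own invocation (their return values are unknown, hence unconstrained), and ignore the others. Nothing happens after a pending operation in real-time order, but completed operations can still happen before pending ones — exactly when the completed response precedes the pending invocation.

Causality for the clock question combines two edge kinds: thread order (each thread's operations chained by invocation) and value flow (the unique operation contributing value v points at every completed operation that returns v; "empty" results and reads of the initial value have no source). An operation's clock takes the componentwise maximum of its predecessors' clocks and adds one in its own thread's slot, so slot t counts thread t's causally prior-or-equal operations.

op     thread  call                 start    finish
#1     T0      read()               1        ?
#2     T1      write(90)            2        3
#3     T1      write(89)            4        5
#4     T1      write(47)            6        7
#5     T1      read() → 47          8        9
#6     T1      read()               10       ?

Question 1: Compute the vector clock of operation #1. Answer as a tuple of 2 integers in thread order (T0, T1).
Answer: (1, 0)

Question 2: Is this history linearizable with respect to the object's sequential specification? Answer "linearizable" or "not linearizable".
linearizable

a witness: #1, #2, #3, #4, #5
1. #1 read() (pending, included), leaving value 3
2. #2 write(90), leaving value 90
3. #3 write(89), leaving value 89
4. #4 write(47), leaving value 47
5. #5 read() → 47, leaving value 47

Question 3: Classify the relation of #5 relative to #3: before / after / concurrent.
Answer: after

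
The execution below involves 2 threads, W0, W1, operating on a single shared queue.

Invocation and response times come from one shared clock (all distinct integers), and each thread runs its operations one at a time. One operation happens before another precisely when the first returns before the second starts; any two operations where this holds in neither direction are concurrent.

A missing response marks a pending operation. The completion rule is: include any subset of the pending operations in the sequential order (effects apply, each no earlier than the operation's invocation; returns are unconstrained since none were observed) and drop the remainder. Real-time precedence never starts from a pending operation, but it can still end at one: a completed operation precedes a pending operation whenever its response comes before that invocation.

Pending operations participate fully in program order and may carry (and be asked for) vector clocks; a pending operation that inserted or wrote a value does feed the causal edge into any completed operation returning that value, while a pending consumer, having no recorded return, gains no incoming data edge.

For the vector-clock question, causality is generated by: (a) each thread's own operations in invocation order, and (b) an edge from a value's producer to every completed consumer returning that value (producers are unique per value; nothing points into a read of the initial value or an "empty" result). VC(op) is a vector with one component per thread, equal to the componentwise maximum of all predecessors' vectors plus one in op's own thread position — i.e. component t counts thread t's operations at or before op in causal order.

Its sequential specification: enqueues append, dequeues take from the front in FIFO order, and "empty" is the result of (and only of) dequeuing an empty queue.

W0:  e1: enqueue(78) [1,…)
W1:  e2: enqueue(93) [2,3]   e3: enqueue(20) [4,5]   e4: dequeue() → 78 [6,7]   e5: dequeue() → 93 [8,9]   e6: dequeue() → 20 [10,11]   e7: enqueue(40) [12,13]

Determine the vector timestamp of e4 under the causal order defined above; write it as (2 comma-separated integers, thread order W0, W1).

VC(e2, invoked at 2): no causal predecessors; +1 on W1 → (0, 1)
VC(e1, invoked at 1): no causal predecessors; +1 on W0 → (1, 0)
e3 (invocation 4): componentwise max over VC(e2)=(0, 1), +1 at W1, giving (0, 2)
e4 (invocation 6): componentwise max over VC(e1)=(1, 0), VC(e3)=(0, 2), +1 at W1, giving (1, 3)
e5 (invocation 8): componentwise max over VC(e2)=(0, 1), VC(e4)=(1, 3), +1 at W1, giving (1, 4)
e6 (invocation 10): componentwise max over VC(e3)=(0, 2), VC(e5)=(1, 4), +1 at W1, giving (1, 5)
e7 (invocation 12): componentwise max over VC(e6)=(1, 5), +1 at W1, giving (1, 6)
target: VC(e4) = (1, 3)

(1, 3)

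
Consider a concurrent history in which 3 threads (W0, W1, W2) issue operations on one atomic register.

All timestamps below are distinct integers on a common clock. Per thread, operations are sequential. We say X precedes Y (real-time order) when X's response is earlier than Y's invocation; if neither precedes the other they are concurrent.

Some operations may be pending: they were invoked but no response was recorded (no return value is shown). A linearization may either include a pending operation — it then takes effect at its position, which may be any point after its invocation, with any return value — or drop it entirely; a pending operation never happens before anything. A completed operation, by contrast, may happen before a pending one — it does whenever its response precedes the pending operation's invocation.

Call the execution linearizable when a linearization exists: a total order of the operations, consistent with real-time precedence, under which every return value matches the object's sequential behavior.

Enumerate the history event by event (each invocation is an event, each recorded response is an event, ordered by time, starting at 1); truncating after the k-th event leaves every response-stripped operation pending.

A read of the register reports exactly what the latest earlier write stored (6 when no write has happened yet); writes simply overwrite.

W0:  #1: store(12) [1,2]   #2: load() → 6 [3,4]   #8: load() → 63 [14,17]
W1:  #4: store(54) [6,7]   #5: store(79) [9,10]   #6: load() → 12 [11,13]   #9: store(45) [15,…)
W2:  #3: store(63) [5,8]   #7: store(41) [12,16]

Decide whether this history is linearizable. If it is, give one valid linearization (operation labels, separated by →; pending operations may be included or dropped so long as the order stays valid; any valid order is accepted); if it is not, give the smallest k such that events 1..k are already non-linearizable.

not linearizable — minimal violating prefix: 4 events

prefix check: 1..3 passes, 1..4 fails once #2's time-4 response joins
exhaustive check: the 2 completed atomic register ops admit one real-time order; illegal
for example #1, #2 fails at step 2: #2 load() → 6 is not legal there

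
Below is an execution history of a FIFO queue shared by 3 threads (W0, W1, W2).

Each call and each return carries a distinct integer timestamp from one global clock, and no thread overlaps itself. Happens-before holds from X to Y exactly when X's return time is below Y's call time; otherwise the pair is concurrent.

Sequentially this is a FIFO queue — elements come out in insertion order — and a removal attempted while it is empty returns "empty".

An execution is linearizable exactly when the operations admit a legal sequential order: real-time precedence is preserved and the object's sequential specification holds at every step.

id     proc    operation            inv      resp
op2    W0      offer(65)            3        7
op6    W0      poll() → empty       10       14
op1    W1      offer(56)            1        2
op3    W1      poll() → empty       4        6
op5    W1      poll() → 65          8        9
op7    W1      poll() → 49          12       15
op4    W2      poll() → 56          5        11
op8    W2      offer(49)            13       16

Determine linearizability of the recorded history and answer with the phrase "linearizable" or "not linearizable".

linearizable

a witness: op1, op4, op3, op2, op5, op6, op8, op7
1. op1 offer(56), leaving queue <56>
2. op4 poll() → 56, leaving queue <>
3. op3 poll() → empty, leaving queue <>
4. op2 offer(65), leaving queue <65>
5. op5 poll() → 65, leaving queue <>
6. op6 poll() → empty, leaving queue <>
7. op8 offer(49), leaving queue <49>
8. op7 poll() → 49, leaving queue <>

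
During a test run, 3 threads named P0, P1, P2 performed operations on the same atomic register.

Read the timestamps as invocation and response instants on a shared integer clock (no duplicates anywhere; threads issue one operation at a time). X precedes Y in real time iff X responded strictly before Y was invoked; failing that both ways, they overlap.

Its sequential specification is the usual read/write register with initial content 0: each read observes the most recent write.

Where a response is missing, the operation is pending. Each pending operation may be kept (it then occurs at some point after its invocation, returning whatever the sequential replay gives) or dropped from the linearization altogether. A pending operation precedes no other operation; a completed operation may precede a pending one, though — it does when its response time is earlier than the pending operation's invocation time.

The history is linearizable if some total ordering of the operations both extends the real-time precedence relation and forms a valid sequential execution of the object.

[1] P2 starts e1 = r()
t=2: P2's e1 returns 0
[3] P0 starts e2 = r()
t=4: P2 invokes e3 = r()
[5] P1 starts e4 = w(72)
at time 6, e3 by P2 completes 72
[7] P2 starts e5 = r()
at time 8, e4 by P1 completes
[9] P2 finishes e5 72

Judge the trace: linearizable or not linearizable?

a witness: e1, e2, e4, e3, e5
1. e1 r() → 0, leaving value 0
2. e2 r() (pending, included), leaving value 0
3. e4 w(72), leaving value 72
4. e3 r() → 72, leaving value 72
5. e5 r() → 72, leaving value 72

linearizable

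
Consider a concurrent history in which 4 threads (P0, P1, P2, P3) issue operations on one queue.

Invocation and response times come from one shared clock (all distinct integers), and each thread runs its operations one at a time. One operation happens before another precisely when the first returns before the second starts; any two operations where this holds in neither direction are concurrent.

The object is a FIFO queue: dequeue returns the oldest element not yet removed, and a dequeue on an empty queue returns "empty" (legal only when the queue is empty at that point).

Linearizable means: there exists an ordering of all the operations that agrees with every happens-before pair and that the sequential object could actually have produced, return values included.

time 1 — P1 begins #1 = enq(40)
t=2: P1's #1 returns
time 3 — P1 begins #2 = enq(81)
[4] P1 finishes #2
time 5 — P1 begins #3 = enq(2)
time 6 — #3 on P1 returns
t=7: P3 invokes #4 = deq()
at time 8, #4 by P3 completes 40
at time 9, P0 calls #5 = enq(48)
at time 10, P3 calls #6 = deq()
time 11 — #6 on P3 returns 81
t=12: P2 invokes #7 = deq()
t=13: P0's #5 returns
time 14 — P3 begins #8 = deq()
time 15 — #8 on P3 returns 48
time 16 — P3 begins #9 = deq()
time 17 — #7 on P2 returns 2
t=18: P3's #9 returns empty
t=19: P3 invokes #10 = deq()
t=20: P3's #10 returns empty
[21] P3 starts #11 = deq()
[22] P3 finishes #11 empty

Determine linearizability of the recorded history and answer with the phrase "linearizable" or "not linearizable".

one valid linearization: #1, #2, #3, #4, #5, #6, #7, #8, #9, #10, #11
step 1: #1 enq(40) — queue <40>
step 2: #2 enq(81) — queue <40,81>
step 3: #3 enq(2) — queue <40,81,2>
step 4: #4 deq() → 40 — queue <81,2>
step 5: #5 enq(48) — queue <81,2,48>
step 6: #6 deq() → 81 — queue <2,48>
step 7: #7 deq() → 2 — queue <48>
step 8: #8 deq() → 48 — queue <>
step 9: #9 deq() → empty — queue <>
step 10: #10 deq() → empty — queue <>
step 11: #11 deq() → empty — queue <>

linearizable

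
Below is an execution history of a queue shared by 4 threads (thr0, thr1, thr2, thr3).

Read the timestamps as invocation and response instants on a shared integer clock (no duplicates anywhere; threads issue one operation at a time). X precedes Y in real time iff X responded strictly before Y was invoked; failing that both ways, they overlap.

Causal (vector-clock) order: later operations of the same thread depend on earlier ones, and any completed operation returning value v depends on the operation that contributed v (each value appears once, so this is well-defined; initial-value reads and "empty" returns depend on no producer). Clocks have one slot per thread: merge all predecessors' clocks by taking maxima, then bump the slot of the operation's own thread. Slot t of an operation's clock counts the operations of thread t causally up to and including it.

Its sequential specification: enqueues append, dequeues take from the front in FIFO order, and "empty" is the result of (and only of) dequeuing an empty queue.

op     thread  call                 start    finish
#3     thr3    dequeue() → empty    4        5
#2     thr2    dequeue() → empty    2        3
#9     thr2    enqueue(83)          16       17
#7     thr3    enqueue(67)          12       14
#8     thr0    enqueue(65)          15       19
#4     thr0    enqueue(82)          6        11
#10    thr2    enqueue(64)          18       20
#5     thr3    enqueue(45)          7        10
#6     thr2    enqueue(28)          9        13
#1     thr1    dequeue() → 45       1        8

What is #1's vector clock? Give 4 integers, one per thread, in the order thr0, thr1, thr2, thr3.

root op #3, invoked 4: fresh clock plus thr3's own tick → (0, 0, 0, 1)
root op #2, invoked 2: fresh clock plus thr2's own tick → (0, 0, 1, 0)
root op #4, invoked 6: fresh clock plus thr0's own tick → (1, 0, 0, 0)
VC(#5, invoked at 7): max of VC(#3)=(0, 0, 0, 1), then +1 on thread thr3 → (0, 0, 0, 2)
VC(#6, invoked at 9): max of VC(#2)=(0, 0, 1, 0), then +1 on thread thr2 → (0, 0, 2, 0)
VC(#8, invoked at 15): max of VC(#4)=(1, 0, 0, 0), then +1 on thread thr0 → (2, 0, 0, 0)
VC(#7, invoked at 12): max of VC(#5)=(0, 0, 0, 2), then +1 on thread thr3 → (0, 0, 0, 3)
VC(#9, invoked at 16): max of VC(#6)=(0, 0, 2, 0), then +1 on thread thr2 → (0, 0, 3, 0)
VC(#1, invoked at 1): max of VC(#5)=(0, 0, 0, 2), then +1 on thread thr1 → (0, 1, 0, 2)
VC(#10, invoked at 18): max of VC(#9)=(0, 0, 3, 0), then +1 on thread thr2 → (0, 0, 4, 0)
target: VC(#1) = (0, 1, 0, 2)

(0, 1, 0, 2)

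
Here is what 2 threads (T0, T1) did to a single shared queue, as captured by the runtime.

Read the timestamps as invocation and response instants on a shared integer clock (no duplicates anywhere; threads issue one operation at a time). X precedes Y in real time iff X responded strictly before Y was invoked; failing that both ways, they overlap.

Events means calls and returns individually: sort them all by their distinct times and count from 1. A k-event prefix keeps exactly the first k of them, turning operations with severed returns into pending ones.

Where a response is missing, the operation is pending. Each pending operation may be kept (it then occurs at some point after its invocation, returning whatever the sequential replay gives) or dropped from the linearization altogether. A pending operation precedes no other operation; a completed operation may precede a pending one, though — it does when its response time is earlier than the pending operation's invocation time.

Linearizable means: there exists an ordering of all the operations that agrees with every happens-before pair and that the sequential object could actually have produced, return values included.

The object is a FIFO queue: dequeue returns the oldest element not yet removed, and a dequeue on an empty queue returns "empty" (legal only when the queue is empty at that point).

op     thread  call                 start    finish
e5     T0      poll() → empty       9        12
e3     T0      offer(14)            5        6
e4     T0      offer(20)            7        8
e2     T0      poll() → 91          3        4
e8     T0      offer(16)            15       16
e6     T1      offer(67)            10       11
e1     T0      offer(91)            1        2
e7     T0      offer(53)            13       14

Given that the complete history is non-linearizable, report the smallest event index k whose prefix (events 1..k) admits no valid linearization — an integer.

events 1..11 are linearizable; a witness order is e1, e2, e3, e4, e5, e6:
1. e1 offer(91), leaving queue <91>
2. e2 poll() → 91, leaving queue <>
3. e3 offer(14), leaving queue <14>
4. e4 offer(20), leaving queue <14,20>
5. e5 poll() (pending, included), leaving queue <20>
6. e6 offer(67), leaving queue <20,67>
event 12 — e5's response, time 12 — after it, nothing linearizes
one such order, e1, e2, e3, e4, e5, e6, breaks at step 5 where e5 poll() → empty is illegal
one such order, e1, e2, e3, e4, e6, e5, breaks at step 6 where e5 poll() → empty is illegal

12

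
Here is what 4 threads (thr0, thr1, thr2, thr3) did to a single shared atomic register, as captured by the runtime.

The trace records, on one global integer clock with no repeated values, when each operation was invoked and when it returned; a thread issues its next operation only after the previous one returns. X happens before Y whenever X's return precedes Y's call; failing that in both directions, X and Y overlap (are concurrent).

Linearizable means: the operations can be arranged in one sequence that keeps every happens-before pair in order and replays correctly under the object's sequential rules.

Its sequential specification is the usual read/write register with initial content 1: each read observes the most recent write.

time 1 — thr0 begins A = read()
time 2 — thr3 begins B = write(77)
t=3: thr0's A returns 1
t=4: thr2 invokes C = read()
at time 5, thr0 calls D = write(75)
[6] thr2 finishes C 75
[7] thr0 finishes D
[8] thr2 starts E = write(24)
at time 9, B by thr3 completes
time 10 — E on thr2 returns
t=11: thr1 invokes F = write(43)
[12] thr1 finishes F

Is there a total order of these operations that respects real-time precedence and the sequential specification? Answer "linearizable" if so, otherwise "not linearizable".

one valid linearization: A, B, D, C, E, F
step 1: A read() → 1 — value 1
step 2: B write(77) — value 77
step 3: D write(75) — value 75
step 4: C read() → 75 — value 75
step 5: E write(24) — value 24
step 6: F write(43) — value 43

linearizable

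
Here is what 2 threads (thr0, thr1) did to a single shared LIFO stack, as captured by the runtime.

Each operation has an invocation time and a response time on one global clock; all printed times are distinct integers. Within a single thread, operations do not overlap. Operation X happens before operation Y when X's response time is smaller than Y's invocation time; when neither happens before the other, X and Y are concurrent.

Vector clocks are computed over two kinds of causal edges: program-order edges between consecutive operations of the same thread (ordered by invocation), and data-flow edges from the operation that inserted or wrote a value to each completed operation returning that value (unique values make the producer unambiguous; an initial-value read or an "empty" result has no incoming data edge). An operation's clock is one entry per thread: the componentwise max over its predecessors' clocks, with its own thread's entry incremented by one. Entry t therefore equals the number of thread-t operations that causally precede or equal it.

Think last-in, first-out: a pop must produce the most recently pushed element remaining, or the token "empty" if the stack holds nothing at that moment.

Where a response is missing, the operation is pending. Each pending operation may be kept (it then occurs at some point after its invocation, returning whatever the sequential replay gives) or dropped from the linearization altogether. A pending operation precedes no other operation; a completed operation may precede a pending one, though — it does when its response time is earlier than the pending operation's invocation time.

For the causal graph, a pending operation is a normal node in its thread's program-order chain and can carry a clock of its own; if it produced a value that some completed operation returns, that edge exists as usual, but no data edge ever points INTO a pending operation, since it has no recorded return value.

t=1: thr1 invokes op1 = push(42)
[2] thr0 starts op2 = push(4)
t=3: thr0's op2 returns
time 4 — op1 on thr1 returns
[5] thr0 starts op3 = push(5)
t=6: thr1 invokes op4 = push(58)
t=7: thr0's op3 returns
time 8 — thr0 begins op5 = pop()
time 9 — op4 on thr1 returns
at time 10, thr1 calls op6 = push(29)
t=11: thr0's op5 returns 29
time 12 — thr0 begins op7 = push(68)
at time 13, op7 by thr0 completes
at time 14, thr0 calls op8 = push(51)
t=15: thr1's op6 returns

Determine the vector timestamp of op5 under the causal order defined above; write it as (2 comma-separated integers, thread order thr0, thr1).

VC(op1, invoked at 1): no causal predecessors; +1 on thr1 → (0, 1)
VC(op2, invoked at 2): no causal predecessors; +1 on thr0 → (1, 0)
op4, invoked 6, takes VC(op1)=(0, 1) under max, adds 1 for thr1 → (0, 2)
op3, invoked 5, takes VC(op2)=(1, 0) under max, adds 1 for thr0 → (2, 0)
op6, invoked 10, takes VC(op4)=(0, 2) under max, adds 1 for thr1 → (0, 3)
op5, invoked 8, takes VC(op3)=(2, 0), VC(op6)=(0, 3) under max, adds 1 for thr0 → (3, 3)
op7, invoked 12, takes VC(op5)=(3, 3) under max, adds 1 for thr0 → (4, 3)
op8, invoked 14, takes VC(op7)=(4, 3) under max, adds 1 for thr0 → (5, 3)
target: VC(op5) = (3, 3)

(3, 3)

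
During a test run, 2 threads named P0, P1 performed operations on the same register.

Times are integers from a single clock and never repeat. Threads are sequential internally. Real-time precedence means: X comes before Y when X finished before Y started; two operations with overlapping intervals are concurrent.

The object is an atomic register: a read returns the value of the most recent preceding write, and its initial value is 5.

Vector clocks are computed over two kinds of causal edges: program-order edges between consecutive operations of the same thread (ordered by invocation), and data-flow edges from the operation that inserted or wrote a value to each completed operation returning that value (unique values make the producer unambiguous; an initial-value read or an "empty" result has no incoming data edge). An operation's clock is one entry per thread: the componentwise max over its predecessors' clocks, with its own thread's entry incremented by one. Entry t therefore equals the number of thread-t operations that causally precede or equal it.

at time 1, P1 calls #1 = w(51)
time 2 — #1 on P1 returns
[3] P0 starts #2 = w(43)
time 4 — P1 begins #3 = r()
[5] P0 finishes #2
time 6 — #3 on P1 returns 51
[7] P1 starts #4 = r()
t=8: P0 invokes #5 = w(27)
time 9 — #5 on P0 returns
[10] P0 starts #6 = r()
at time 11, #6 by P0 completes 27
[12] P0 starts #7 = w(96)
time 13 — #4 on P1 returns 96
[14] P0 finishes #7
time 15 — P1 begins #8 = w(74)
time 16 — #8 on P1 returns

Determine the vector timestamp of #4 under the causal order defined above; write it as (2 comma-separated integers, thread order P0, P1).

VC(#1, invoked at 1): no causal predecessors; +1 on P1 → (0, 1)
VC(#2, invoked at 3): no causal predecessors; +1 on P0 → (1, 0)
#3, invoked 4, takes VC(#1)=(0, 1) under max, adds 1 for P1 → (0, 2)
#5, invoked 8, takes VC(#2)=(1, 0) under max, adds 1 for P0 → (2, 0)
#6, invoked 10, takes VC(#5)=(2, 0) under max, adds 1 for P0 → (3, 0)
#7, invoked 12, takes VC(#6)=(3, 0) under max, adds 1 for P0 → (4, 0)
#4, invoked 7, takes VC(#3)=(0, 2), VC(#7)=(4, 0) under max, adds 1 for P1 → (4, 3)
#8, invoked 15, takes VC(#4)=(4, 3) under max, adds 1 for P1 → (4, 4)
target: VC(#4) = (4, 3)

(4, 3)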